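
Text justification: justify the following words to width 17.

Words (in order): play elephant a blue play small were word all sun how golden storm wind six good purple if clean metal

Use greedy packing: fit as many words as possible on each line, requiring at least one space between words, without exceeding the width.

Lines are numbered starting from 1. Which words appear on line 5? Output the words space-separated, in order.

Line 1: ['play', 'elephant', 'a'] (min_width=15, slack=2)
Line 2: ['blue', 'play', 'small'] (min_width=15, slack=2)
Line 3: ['were', 'word', 'all', 'sun'] (min_width=17, slack=0)
Line 4: ['how', 'golden', 'storm'] (min_width=16, slack=1)
Line 5: ['wind', 'six', 'good'] (min_width=13, slack=4)
Line 6: ['purple', 'if', 'clean'] (min_width=15, slack=2)
Line 7: ['metal'] (min_width=5, slack=12)

Answer: wind six good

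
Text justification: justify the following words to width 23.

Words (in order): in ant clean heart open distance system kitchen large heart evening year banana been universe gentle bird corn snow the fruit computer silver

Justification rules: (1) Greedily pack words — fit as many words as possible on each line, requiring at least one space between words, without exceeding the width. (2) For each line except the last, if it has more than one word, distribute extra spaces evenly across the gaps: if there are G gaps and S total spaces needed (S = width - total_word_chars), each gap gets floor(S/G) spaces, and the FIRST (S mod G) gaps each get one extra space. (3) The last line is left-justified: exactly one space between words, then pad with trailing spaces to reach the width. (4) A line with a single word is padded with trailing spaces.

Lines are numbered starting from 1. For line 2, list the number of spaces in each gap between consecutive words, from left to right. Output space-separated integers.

Answer: 1 1

Derivation:
Line 1: ['in', 'ant', 'clean', 'heart', 'open'] (min_width=23, slack=0)
Line 2: ['distance', 'system', 'kitchen'] (min_width=23, slack=0)
Line 3: ['large', 'heart', 'evening'] (min_width=19, slack=4)
Line 4: ['year', 'banana', 'been'] (min_width=16, slack=7)
Line 5: ['universe', 'gentle', 'bird'] (min_width=20, slack=3)
Line 6: ['corn', 'snow', 'the', 'fruit'] (min_width=19, slack=4)
Line 7: ['computer', 'silver'] (min_width=15, slack=8)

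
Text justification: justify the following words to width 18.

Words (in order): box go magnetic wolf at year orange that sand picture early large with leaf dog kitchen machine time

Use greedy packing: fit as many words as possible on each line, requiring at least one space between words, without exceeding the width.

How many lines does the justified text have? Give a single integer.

Line 1: ['box', 'go', 'magnetic'] (min_width=15, slack=3)
Line 2: ['wolf', 'at', 'year'] (min_width=12, slack=6)
Line 3: ['orange', 'that', 'sand'] (min_width=16, slack=2)
Line 4: ['picture', 'early'] (min_width=13, slack=5)
Line 5: ['large', 'with', 'leaf'] (min_width=15, slack=3)
Line 6: ['dog', 'kitchen'] (min_width=11, slack=7)
Line 7: ['machine', 'time'] (min_width=12, slack=6)
Total lines: 7

Answer: 7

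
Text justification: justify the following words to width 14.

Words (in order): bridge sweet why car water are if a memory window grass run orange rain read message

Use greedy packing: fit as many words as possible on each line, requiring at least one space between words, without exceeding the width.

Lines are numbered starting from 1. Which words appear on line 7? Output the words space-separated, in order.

Line 1: ['bridge', 'sweet'] (min_width=12, slack=2)
Line 2: ['why', 'car', 'water'] (min_width=13, slack=1)
Line 3: ['are', 'if', 'a'] (min_width=8, slack=6)
Line 4: ['memory', 'window'] (min_width=13, slack=1)
Line 5: ['grass', 'run'] (min_width=9, slack=5)
Line 6: ['orange', 'rain'] (min_width=11, slack=3)
Line 7: ['read', 'message'] (min_width=12, slack=2)

Answer: read message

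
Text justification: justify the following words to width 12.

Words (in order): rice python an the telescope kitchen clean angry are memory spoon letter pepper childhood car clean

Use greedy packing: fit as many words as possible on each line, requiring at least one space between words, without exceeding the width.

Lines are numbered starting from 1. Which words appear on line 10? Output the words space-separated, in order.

Line 1: ['rice', 'python'] (min_width=11, slack=1)
Line 2: ['an', 'the'] (min_width=6, slack=6)
Line 3: ['telescope'] (min_width=9, slack=3)
Line 4: ['kitchen'] (min_width=7, slack=5)
Line 5: ['clean', 'angry'] (min_width=11, slack=1)
Line 6: ['are', 'memory'] (min_width=10, slack=2)
Line 7: ['spoon', 'letter'] (min_width=12, slack=0)
Line 8: ['pepper'] (min_width=6, slack=6)
Line 9: ['childhood'] (min_width=9, slack=3)
Line 10: ['car', 'clean'] (min_width=9, slack=3)

Answer: car clean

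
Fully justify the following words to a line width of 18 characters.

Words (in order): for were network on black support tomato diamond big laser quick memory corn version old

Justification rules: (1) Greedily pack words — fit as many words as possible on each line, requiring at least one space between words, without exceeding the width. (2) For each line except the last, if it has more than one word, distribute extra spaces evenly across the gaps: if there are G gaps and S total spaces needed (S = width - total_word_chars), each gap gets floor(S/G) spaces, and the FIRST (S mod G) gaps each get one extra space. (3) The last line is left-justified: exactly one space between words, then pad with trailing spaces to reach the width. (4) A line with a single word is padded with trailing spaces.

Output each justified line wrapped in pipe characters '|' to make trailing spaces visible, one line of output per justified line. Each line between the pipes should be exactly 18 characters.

Answer: |for  were  network|
|on  black  support|
|tomato diamond big|
|laser quick memory|
|corn version old  |

Derivation:
Line 1: ['for', 'were', 'network'] (min_width=16, slack=2)
Line 2: ['on', 'black', 'support'] (min_width=16, slack=2)
Line 3: ['tomato', 'diamond', 'big'] (min_width=18, slack=0)
Line 4: ['laser', 'quick', 'memory'] (min_width=18, slack=0)
Line 5: ['corn', 'version', 'old'] (min_width=16, slack=2)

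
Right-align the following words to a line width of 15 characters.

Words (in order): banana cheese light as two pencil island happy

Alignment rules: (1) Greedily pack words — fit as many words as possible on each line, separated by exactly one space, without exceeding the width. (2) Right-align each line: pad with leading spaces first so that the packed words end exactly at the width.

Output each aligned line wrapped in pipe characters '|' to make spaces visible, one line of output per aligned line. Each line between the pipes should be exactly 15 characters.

Answer: |  banana cheese|
|   light as two|
|  pencil island|
|          happy|

Derivation:
Line 1: ['banana', 'cheese'] (min_width=13, slack=2)
Line 2: ['light', 'as', 'two'] (min_width=12, slack=3)
Line 3: ['pencil', 'island'] (min_width=13, slack=2)
Line 4: ['happy'] (min_width=5, slack=10)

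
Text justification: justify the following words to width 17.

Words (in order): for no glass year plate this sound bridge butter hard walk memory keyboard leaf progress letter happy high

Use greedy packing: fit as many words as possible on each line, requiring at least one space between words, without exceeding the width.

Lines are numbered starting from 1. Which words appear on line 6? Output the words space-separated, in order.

Line 1: ['for', 'no', 'glass', 'year'] (min_width=17, slack=0)
Line 2: ['plate', 'this', 'sound'] (min_width=16, slack=1)
Line 3: ['bridge', 'butter'] (min_width=13, slack=4)
Line 4: ['hard', 'walk', 'memory'] (min_width=16, slack=1)
Line 5: ['keyboard', 'leaf'] (min_width=13, slack=4)
Line 6: ['progress', 'letter'] (min_width=15, slack=2)
Line 7: ['happy', 'high'] (min_width=10, slack=7)

Answer: progress letter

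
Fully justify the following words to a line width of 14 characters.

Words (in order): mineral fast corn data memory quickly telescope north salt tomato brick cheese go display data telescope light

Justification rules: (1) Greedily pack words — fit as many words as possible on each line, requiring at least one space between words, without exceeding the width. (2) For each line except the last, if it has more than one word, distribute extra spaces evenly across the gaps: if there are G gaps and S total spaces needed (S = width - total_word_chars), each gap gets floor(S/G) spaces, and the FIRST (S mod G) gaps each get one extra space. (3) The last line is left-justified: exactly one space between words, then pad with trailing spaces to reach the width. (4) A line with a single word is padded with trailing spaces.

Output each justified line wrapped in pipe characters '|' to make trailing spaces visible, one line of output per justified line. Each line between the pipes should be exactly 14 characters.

Answer: |mineral   fast|
|corn      data|
|memory quickly|
|telescope     |
|north     salt|
|tomato   brick|
|cheese      go|
|display   data|
|telescope     |
|light         |

Derivation:
Line 1: ['mineral', 'fast'] (min_width=12, slack=2)
Line 2: ['corn', 'data'] (min_width=9, slack=5)
Line 3: ['memory', 'quickly'] (min_width=14, slack=0)
Line 4: ['telescope'] (min_width=9, slack=5)
Line 5: ['north', 'salt'] (min_width=10, slack=4)
Line 6: ['tomato', 'brick'] (min_width=12, slack=2)
Line 7: ['cheese', 'go'] (min_width=9, slack=5)
Line 8: ['display', 'data'] (min_width=12, slack=2)
Line 9: ['telescope'] (min_width=9, slack=5)
Line 10: ['light'] (min_width=5, slack=9)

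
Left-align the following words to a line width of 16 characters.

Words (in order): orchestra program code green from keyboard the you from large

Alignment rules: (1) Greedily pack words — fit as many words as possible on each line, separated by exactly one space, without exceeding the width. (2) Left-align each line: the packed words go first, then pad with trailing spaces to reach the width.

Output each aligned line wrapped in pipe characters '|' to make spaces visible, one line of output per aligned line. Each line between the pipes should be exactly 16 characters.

Line 1: ['orchestra'] (min_width=9, slack=7)
Line 2: ['program', 'code'] (min_width=12, slack=4)
Line 3: ['green', 'from'] (min_width=10, slack=6)
Line 4: ['keyboard', 'the', 'you'] (min_width=16, slack=0)
Line 5: ['from', 'large'] (min_width=10, slack=6)

Answer: |orchestra       |
|program code    |
|green from      |
|keyboard the you|
|from large      |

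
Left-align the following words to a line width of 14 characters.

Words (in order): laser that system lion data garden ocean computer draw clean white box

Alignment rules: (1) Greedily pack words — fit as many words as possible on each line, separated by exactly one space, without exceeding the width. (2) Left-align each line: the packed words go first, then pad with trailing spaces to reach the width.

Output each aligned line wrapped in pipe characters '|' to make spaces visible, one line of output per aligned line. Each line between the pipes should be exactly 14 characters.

Answer: |laser that    |
|system lion   |
|data garden   |
|ocean computer|
|draw clean    |
|white box     |

Derivation:
Line 1: ['laser', 'that'] (min_width=10, slack=4)
Line 2: ['system', 'lion'] (min_width=11, slack=3)
Line 3: ['data', 'garden'] (min_width=11, slack=3)
Line 4: ['ocean', 'computer'] (min_width=14, slack=0)
Line 5: ['draw', 'clean'] (min_width=10, slack=4)
Line 6: ['white', 'box'] (min_width=9, slack=5)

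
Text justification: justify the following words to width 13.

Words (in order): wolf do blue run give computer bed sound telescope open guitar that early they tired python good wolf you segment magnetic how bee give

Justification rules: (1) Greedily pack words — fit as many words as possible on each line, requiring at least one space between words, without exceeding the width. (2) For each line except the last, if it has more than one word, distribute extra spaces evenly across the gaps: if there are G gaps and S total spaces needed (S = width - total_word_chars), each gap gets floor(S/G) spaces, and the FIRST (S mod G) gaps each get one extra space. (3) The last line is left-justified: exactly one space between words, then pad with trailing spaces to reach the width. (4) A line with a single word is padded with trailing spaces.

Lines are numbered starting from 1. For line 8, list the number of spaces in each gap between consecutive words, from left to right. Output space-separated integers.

Line 1: ['wolf', 'do', 'blue'] (min_width=12, slack=1)
Line 2: ['run', 'give'] (min_width=8, slack=5)
Line 3: ['computer', 'bed'] (min_width=12, slack=1)
Line 4: ['sound'] (min_width=5, slack=8)
Line 5: ['telescope'] (min_width=9, slack=4)
Line 6: ['open', 'guitar'] (min_width=11, slack=2)
Line 7: ['that', 'early'] (min_width=10, slack=3)
Line 8: ['they', 'tired'] (min_width=10, slack=3)
Line 9: ['python', 'good'] (min_width=11, slack=2)
Line 10: ['wolf', 'you'] (min_width=8, slack=5)
Line 11: ['segment'] (min_width=7, slack=6)
Line 12: ['magnetic', 'how'] (min_width=12, slack=1)
Line 13: ['bee', 'give'] (min_width=8, slack=5)

Answer: 4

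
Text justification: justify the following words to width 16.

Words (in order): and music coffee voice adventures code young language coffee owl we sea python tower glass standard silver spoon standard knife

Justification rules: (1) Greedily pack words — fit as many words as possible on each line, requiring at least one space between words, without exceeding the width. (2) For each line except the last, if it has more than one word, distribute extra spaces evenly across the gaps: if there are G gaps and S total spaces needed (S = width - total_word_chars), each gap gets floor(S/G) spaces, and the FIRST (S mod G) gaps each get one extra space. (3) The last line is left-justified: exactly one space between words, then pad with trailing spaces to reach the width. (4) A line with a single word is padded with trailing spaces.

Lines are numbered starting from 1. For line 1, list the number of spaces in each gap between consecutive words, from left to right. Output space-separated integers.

Line 1: ['and', 'music', 'coffee'] (min_width=16, slack=0)
Line 2: ['voice', 'adventures'] (min_width=16, slack=0)
Line 3: ['code', 'young'] (min_width=10, slack=6)
Line 4: ['language', 'coffee'] (min_width=15, slack=1)
Line 5: ['owl', 'we', 'sea'] (min_width=10, slack=6)
Line 6: ['python', 'tower'] (min_width=12, slack=4)
Line 7: ['glass', 'standard'] (min_width=14, slack=2)
Line 8: ['silver', 'spoon'] (min_width=12, slack=4)
Line 9: ['standard', 'knife'] (min_width=14, slack=2)

Answer: 1 1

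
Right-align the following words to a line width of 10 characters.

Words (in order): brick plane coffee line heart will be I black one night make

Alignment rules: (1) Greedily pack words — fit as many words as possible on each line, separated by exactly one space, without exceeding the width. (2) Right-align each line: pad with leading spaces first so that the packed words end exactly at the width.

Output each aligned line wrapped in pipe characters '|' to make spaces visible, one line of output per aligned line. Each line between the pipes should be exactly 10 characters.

Line 1: ['brick'] (min_width=5, slack=5)
Line 2: ['plane'] (min_width=5, slack=5)
Line 3: ['coffee'] (min_width=6, slack=4)
Line 4: ['line', 'heart'] (min_width=10, slack=0)
Line 5: ['will', 'be', 'I'] (min_width=9, slack=1)
Line 6: ['black', 'one'] (min_width=9, slack=1)
Line 7: ['night', 'make'] (min_width=10, slack=0)

Answer: |     brick|
|     plane|
|    coffee|
|line heart|
| will be I|
| black one|
|night make|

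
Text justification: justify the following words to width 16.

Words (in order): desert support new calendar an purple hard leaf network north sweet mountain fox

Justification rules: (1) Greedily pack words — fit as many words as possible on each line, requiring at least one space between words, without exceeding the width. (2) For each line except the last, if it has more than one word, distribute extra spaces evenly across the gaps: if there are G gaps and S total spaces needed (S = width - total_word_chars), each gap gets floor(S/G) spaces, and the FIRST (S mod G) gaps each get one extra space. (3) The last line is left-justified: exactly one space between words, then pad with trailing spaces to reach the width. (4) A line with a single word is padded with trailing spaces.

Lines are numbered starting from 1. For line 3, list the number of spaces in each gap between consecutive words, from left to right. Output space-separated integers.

Answer: 1 1

Derivation:
Line 1: ['desert', 'support'] (min_width=14, slack=2)
Line 2: ['new', 'calendar', 'an'] (min_width=15, slack=1)
Line 3: ['purple', 'hard', 'leaf'] (min_width=16, slack=0)
Line 4: ['network', 'north'] (min_width=13, slack=3)
Line 5: ['sweet', 'mountain'] (min_width=14, slack=2)
Line 6: ['fox'] (min_width=3, slack=13)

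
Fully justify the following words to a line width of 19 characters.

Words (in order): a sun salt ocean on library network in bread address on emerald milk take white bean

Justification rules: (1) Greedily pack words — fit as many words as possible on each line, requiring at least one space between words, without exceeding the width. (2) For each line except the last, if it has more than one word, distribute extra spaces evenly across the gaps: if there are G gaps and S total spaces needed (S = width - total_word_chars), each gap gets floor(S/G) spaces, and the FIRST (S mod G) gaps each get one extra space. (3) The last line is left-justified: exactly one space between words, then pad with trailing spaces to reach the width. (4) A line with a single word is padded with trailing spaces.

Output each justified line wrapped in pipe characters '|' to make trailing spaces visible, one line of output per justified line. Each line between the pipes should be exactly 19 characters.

Line 1: ['a', 'sun', 'salt', 'ocean', 'on'] (min_width=19, slack=0)
Line 2: ['library', 'network', 'in'] (min_width=18, slack=1)
Line 3: ['bread', 'address', 'on'] (min_width=16, slack=3)
Line 4: ['emerald', 'milk', 'take'] (min_width=17, slack=2)
Line 5: ['white', 'bean'] (min_width=10, slack=9)

Answer: |a sun salt ocean on|
|library  network in|
|bread   address  on|
|emerald  milk  take|
|white bean         |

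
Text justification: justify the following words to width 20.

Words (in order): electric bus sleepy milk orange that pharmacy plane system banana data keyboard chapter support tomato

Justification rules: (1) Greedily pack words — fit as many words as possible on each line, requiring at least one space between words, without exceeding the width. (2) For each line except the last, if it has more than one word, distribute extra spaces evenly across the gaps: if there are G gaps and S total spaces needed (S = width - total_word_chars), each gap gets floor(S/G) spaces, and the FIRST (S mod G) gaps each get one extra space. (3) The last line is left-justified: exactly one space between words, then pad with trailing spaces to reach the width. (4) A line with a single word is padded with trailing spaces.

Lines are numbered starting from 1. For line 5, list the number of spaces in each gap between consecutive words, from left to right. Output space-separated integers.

Line 1: ['electric', 'bus', 'sleepy'] (min_width=19, slack=1)
Line 2: ['milk', 'orange', 'that'] (min_width=16, slack=4)
Line 3: ['pharmacy', 'plane'] (min_width=14, slack=6)
Line 4: ['system', 'banana', 'data'] (min_width=18, slack=2)
Line 5: ['keyboard', 'chapter'] (min_width=16, slack=4)
Line 6: ['support', 'tomato'] (min_width=14, slack=6)

Answer: 5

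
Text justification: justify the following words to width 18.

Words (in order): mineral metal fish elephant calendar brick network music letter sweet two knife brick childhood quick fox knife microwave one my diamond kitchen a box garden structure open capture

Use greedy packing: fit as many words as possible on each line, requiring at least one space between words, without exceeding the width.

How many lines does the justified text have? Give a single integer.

Answer: 12

Derivation:
Line 1: ['mineral', 'metal', 'fish'] (min_width=18, slack=0)
Line 2: ['elephant', 'calendar'] (min_width=17, slack=1)
Line 3: ['brick', 'network'] (min_width=13, slack=5)
Line 4: ['music', 'letter', 'sweet'] (min_width=18, slack=0)
Line 5: ['two', 'knife', 'brick'] (min_width=15, slack=3)
Line 6: ['childhood', 'quick'] (min_width=15, slack=3)
Line 7: ['fox', 'knife'] (min_width=9, slack=9)
Line 8: ['microwave', 'one', 'my'] (min_width=16, slack=2)
Line 9: ['diamond', 'kitchen', 'a'] (min_width=17, slack=1)
Line 10: ['box', 'garden'] (min_width=10, slack=8)
Line 11: ['structure', 'open'] (min_width=14, slack=4)
Line 12: ['capture'] (min_width=7, slack=11)
Total lines: 12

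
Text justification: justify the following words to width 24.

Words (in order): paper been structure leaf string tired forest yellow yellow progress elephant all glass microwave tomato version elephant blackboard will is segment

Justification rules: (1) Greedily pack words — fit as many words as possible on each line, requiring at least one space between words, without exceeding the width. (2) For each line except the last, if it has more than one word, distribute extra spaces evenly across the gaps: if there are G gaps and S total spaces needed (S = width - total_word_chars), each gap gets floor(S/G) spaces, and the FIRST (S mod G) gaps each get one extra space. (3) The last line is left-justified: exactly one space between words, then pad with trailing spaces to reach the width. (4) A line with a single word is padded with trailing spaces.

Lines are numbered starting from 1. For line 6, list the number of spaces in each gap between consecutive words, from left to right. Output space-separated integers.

Line 1: ['paper', 'been', 'structure'] (min_width=20, slack=4)
Line 2: ['leaf', 'string', 'tired', 'forest'] (min_width=24, slack=0)
Line 3: ['yellow', 'yellow', 'progress'] (min_width=22, slack=2)
Line 4: ['elephant', 'all', 'glass'] (min_width=18, slack=6)
Line 5: ['microwave', 'tomato', 'version'] (min_width=24, slack=0)
Line 6: ['elephant', 'blackboard', 'will'] (min_width=24, slack=0)
Line 7: ['is', 'segment'] (min_width=10, slack=14)

Answer: 1 1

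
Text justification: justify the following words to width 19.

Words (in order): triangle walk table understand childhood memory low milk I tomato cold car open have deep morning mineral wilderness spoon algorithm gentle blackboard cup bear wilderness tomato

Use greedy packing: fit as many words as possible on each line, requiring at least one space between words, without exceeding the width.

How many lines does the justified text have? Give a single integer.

Answer: 11

Derivation:
Line 1: ['triangle', 'walk', 'table'] (min_width=19, slack=0)
Line 2: ['understand'] (min_width=10, slack=9)
Line 3: ['childhood', 'memory'] (min_width=16, slack=3)
Line 4: ['low', 'milk', 'I', 'tomato'] (min_width=17, slack=2)
Line 5: ['cold', 'car', 'open', 'have'] (min_width=18, slack=1)
Line 6: ['deep', 'morning'] (min_width=12, slack=7)
Line 7: ['mineral', 'wilderness'] (min_width=18, slack=1)
Line 8: ['spoon', 'algorithm'] (min_width=15, slack=4)
Line 9: ['gentle', 'blackboard'] (min_width=17, slack=2)
Line 10: ['cup', 'bear', 'wilderness'] (min_width=19, slack=0)
Line 11: ['tomato'] (min_width=6, slack=13)
Total lines: 11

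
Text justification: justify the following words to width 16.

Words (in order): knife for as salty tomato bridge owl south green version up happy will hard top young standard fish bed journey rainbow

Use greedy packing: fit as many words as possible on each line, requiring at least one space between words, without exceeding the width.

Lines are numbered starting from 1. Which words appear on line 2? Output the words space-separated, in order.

Answer: salty tomato

Derivation:
Line 1: ['knife', 'for', 'as'] (min_width=12, slack=4)
Line 2: ['salty', 'tomato'] (min_width=12, slack=4)
Line 3: ['bridge', 'owl', 'south'] (min_width=16, slack=0)
Line 4: ['green', 'version', 'up'] (min_width=16, slack=0)
Line 5: ['happy', 'will', 'hard'] (min_width=15, slack=1)
Line 6: ['top', 'young'] (min_width=9, slack=7)
Line 7: ['standard', 'fish'] (min_width=13, slack=3)
Line 8: ['bed', 'journey'] (min_width=11, slack=5)
Line 9: ['rainbow'] (min_width=7, slack=9)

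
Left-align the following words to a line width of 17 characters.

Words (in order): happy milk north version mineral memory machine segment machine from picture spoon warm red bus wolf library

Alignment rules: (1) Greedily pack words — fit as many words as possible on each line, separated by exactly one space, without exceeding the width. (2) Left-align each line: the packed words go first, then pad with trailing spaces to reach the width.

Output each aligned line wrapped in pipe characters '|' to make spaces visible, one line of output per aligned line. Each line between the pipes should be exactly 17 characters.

Line 1: ['happy', 'milk', 'north'] (min_width=16, slack=1)
Line 2: ['version', 'mineral'] (min_width=15, slack=2)
Line 3: ['memory', 'machine'] (min_width=14, slack=3)
Line 4: ['segment', 'machine'] (min_width=15, slack=2)
Line 5: ['from', 'picture'] (min_width=12, slack=5)
Line 6: ['spoon', 'warm', 'red'] (min_width=14, slack=3)
Line 7: ['bus', 'wolf', 'library'] (min_width=16, slack=1)

Answer: |happy milk north |
|version mineral  |
|memory machine   |
|segment machine  |
|from picture     |
|spoon warm red   |
|bus wolf library |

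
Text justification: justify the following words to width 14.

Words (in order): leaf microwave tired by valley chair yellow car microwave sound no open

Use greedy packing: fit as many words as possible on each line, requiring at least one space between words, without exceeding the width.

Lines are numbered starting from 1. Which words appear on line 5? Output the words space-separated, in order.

Line 1: ['leaf', 'microwave'] (min_width=14, slack=0)
Line 2: ['tired', 'by'] (min_width=8, slack=6)
Line 3: ['valley', 'chair'] (min_width=12, slack=2)
Line 4: ['yellow', 'car'] (min_width=10, slack=4)
Line 5: ['microwave'] (min_width=9, slack=5)
Line 6: ['sound', 'no', 'open'] (min_width=13, slack=1)

Answer: microwave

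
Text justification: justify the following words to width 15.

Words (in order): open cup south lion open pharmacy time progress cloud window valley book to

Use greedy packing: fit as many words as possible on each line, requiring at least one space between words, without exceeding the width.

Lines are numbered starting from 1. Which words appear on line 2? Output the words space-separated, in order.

Answer: lion open

Derivation:
Line 1: ['open', 'cup', 'south'] (min_width=14, slack=1)
Line 2: ['lion', 'open'] (min_width=9, slack=6)
Line 3: ['pharmacy', 'time'] (min_width=13, slack=2)
Line 4: ['progress', 'cloud'] (min_width=14, slack=1)
Line 5: ['window', 'valley'] (min_width=13, slack=2)
Line 6: ['book', 'to'] (min_width=7, slack=8)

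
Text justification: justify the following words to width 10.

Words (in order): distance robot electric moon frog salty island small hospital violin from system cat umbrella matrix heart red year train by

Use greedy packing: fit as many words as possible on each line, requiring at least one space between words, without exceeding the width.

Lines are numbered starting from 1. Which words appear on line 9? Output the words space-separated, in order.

Line 1: ['distance'] (min_width=8, slack=2)
Line 2: ['robot'] (min_width=5, slack=5)
Line 3: ['electric'] (min_width=8, slack=2)
Line 4: ['moon', 'frog'] (min_width=9, slack=1)
Line 5: ['salty'] (min_width=5, slack=5)
Line 6: ['island'] (min_width=6, slack=4)
Line 7: ['small'] (min_width=5, slack=5)
Line 8: ['hospital'] (min_width=8, slack=2)
Line 9: ['violin'] (min_width=6, slack=4)
Line 10: ['from'] (min_width=4, slack=6)
Line 11: ['system', 'cat'] (min_width=10, slack=0)
Line 12: ['umbrella'] (min_width=8, slack=2)
Line 13: ['matrix'] (min_width=6, slack=4)
Line 14: ['heart', 'red'] (min_width=9, slack=1)
Line 15: ['year', 'train'] (min_width=10, slack=0)
Line 16: ['by'] (min_width=2, slack=8)

Answer: violin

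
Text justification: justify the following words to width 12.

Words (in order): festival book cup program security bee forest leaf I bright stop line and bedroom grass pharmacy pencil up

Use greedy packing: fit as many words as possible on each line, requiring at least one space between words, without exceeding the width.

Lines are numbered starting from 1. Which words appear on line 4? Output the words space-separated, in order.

Answer: security bee

Derivation:
Line 1: ['festival'] (min_width=8, slack=4)
Line 2: ['book', 'cup'] (min_width=8, slack=4)
Line 3: ['program'] (min_width=7, slack=5)
Line 4: ['security', 'bee'] (min_width=12, slack=0)
Line 5: ['forest', 'leaf'] (min_width=11, slack=1)
Line 6: ['I', 'bright'] (min_width=8, slack=4)
Line 7: ['stop', 'line'] (min_width=9, slack=3)
Line 8: ['and', 'bedroom'] (min_width=11, slack=1)
Line 9: ['grass'] (min_width=5, slack=7)
Line 10: ['pharmacy'] (min_width=8, slack=4)
Line 11: ['pencil', 'up'] (min_width=9, slack=3)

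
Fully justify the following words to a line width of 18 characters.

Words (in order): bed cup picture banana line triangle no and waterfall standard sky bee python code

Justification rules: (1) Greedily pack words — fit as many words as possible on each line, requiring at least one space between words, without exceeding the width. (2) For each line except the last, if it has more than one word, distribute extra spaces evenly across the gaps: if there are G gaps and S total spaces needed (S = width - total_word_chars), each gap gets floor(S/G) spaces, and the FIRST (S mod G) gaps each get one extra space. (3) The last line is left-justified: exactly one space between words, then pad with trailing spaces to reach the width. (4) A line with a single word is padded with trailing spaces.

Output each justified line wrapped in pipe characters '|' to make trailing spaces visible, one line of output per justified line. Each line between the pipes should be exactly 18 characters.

Answer: |bed   cup  picture|
|banana        line|
|triangle   no  and|
|waterfall standard|
|sky   bee   python|
|code              |

Derivation:
Line 1: ['bed', 'cup', 'picture'] (min_width=15, slack=3)
Line 2: ['banana', 'line'] (min_width=11, slack=7)
Line 3: ['triangle', 'no', 'and'] (min_width=15, slack=3)
Line 4: ['waterfall', 'standard'] (min_width=18, slack=0)
Line 5: ['sky', 'bee', 'python'] (min_width=14, slack=4)
Line 6: ['code'] (min_width=4, slack=14)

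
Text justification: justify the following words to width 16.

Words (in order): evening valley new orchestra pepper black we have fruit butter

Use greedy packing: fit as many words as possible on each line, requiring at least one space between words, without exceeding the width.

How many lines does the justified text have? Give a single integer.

Line 1: ['evening', 'valley'] (min_width=14, slack=2)
Line 2: ['new', 'orchestra'] (min_width=13, slack=3)
Line 3: ['pepper', 'black', 'we'] (min_width=15, slack=1)
Line 4: ['have', 'fruit'] (min_width=10, slack=6)
Line 5: ['butter'] (min_width=6, slack=10)
Total lines: 5

Answer: 5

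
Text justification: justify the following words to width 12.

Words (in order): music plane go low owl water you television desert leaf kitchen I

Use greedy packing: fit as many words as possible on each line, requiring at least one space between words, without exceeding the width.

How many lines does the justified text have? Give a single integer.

Answer: 6

Derivation:
Line 1: ['music', 'plane'] (min_width=11, slack=1)
Line 2: ['go', 'low', 'owl'] (min_width=10, slack=2)
Line 3: ['water', 'you'] (min_width=9, slack=3)
Line 4: ['television'] (min_width=10, slack=2)
Line 5: ['desert', 'leaf'] (min_width=11, slack=1)
Line 6: ['kitchen', 'I'] (min_width=9, slack=3)
Total lines: 6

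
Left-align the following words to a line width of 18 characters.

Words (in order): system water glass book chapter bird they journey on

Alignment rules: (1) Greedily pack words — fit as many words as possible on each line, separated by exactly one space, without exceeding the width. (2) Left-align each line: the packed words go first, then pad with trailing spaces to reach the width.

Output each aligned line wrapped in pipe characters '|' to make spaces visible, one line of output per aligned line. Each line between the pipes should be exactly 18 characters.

Answer: |system water glass|
|book chapter bird |
|they journey on   |

Derivation:
Line 1: ['system', 'water', 'glass'] (min_width=18, slack=0)
Line 2: ['book', 'chapter', 'bird'] (min_width=17, slack=1)
Line 3: ['they', 'journey', 'on'] (min_width=15, slack=3)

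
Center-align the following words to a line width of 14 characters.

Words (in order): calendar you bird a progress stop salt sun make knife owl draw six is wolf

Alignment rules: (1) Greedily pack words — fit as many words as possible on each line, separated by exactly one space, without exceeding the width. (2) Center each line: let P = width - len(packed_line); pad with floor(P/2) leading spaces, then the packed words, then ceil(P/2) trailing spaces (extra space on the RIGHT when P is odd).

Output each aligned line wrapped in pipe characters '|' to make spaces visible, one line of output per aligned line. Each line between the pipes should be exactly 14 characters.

Answer: | calendar you |
|    bird a    |
|progress stop |
|salt sun make |
|knife owl draw|
| six is wolf  |

Derivation:
Line 1: ['calendar', 'you'] (min_width=12, slack=2)
Line 2: ['bird', 'a'] (min_width=6, slack=8)
Line 3: ['progress', 'stop'] (min_width=13, slack=1)
Line 4: ['salt', 'sun', 'make'] (min_width=13, slack=1)
Line 5: ['knife', 'owl', 'draw'] (min_width=14, slack=0)
Line 6: ['six', 'is', 'wolf'] (min_width=11, slack=3)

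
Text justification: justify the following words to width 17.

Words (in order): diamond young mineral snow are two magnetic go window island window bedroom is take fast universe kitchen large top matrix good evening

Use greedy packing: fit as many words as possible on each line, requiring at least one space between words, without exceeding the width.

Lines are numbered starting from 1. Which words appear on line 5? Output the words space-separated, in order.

Line 1: ['diamond', 'young'] (min_width=13, slack=4)
Line 2: ['mineral', 'snow', 'are'] (min_width=16, slack=1)
Line 3: ['two', 'magnetic', 'go'] (min_width=15, slack=2)
Line 4: ['window', 'island'] (min_width=13, slack=4)
Line 5: ['window', 'bedroom', 'is'] (min_width=17, slack=0)
Line 6: ['take', 'fast'] (min_width=9, slack=8)
Line 7: ['universe', 'kitchen'] (min_width=16, slack=1)
Line 8: ['large', 'top', 'matrix'] (min_width=16, slack=1)
Line 9: ['good', 'evening'] (min_width=12, slack=5)

Answer: window bedroom is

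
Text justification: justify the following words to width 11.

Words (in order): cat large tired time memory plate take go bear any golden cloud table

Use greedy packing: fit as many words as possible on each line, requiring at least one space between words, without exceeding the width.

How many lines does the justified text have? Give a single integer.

Answer: 7

Derivation:
Line 1: ['cat', 'large'] (min_width=9, slack=2)
Line 2: ['tired', 'time'] (min_width=10, slack=1)
Line 3: ['memory'] (min_width=6, slack=5)
Line 4: ['plate', 'take'] (min_width=10, slack=1)
Line 5: ['go', 'bear', 'any'] (min_width=11, slack=0)
Line 6: ['golden'] (min_width=6, slack=5)
Line 7: ['cloud', 'table'] (min_width=11, slack=0)
Total lines: 7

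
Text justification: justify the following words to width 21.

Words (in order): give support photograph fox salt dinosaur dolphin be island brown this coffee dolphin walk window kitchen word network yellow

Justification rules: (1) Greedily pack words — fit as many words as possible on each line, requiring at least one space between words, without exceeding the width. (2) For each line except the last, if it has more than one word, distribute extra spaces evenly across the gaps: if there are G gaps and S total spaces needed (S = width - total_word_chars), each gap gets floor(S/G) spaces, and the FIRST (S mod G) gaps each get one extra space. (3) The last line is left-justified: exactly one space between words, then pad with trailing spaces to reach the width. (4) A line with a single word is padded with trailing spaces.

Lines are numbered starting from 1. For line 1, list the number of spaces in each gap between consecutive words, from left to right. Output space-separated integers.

Answer: 10

Derivation:
Line 1: ['give', 'support'] (min_width=12, slack=9)
Line 2: ['photograph', 'fox', 'salt'] (min_width=19, slack=2)
Line 3: ['dinosaur', 'dolphin', 'be'] (min_width=19, slack=2)
Line 4: ['island', 'brown', 'this'] (min_width=17, slack=4)
Line 5: ['coffee', 'dolphin', 'walk'] (min_width=19, slack=2)
Line 6: ['window', 'kitchen', 'word'] (min_width=19, slack=2)
Line 7: ['network', 'yellow'] (min_width=14, slack=7)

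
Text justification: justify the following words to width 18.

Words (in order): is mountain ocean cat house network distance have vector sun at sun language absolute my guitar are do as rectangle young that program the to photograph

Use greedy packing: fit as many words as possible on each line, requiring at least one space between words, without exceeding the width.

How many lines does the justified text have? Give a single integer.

Line 1: ['is', 'mountain', 'ocean'] (min_width=17, slack=1)
Line 2: ['cat', 'house', 'network'] (min_width=17, slack=1)
Line 3: ['distance', 'have'] (min_width=13, slack=5)
Line 4: ['vector', 'sun', 'at', 'sun'] (min_width=17, slack=1)
Line 5: ['language', 'absolute'] (min_width=17, slack=1)
Line 6: ['my', 'guitar', 'are', 'do'] (min_width=16, slack=2)
Line 7: ['as', 'rectangle', 'young'] (min_width=18, slack=0)
Line 8: ['that', 'program', 'the'] (min_width=16, slack=2)
Line 9: ['to', 'photograph'] (min_width=13, slack=5)
Total lines: 9

Answer: 9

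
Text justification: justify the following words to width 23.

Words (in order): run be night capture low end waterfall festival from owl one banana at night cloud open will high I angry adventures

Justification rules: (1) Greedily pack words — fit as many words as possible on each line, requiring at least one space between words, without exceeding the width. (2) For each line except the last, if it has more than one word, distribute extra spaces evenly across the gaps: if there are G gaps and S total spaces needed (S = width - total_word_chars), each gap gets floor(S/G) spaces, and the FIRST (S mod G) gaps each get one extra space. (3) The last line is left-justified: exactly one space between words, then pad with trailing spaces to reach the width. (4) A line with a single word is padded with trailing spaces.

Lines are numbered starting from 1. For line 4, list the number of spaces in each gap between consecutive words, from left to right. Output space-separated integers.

Line 1: ['run', 'be', 'night', 'capture'] (min_width=20, slack=3)
Line 2: ['low', 'end', 'waterfall'] (min_width=17, slack=6)
Line 3: ['festival', 'from', 'owl', 'one'] (min_width=21, slack=2)
Line 4: ['banana', 'at', 'night', 'cloud'] (min_width=21, slack=2)
Line 5: ['open', 'will', 'high', 'I', 'angry'] (min_width=22, slack=1)
Line 6: ['adventures'] (min_width=10, slack=13)

Answer: 2 2 1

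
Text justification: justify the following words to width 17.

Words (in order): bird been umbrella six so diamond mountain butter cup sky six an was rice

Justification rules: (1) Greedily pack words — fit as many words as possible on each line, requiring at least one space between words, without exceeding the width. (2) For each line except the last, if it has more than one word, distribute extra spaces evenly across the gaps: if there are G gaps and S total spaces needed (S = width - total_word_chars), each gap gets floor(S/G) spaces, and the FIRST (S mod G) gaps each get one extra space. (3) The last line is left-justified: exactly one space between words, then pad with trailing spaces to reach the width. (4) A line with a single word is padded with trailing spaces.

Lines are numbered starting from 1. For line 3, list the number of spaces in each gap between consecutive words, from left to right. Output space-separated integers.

Answer: 2

Derivation:
Line 1: ['bird', 'been'] (min_width=9, slack=8)
Line 2: ['umbrella', 'six', 'so'] (min_width=15, slack=2)
Line 3: ['diamond', 'mountain'] (min_width=16, slack=1)
Line 4: ['butter', 'cup', 'sky'] (min_width=14, slack=3)
Line 5: ['six', 'an', 'was', 'rice'] (min_width=15, slack=2)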